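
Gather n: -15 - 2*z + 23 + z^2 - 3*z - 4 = z^2 - 5*z + 4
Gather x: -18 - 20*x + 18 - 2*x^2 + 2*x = -2*x^2 - 18*x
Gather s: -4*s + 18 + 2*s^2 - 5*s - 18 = 2*s^2 - 9*s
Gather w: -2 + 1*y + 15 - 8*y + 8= 21 - 7*y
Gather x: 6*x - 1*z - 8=6*x - z - 8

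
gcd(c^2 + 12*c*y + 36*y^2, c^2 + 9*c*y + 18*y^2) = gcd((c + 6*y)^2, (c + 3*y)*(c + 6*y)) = c + 6*y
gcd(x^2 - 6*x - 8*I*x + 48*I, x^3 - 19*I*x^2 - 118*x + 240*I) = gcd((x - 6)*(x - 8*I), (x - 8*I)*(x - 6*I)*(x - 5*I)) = x - 8*I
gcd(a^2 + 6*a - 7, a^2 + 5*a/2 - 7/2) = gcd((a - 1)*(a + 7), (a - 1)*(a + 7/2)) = a - 1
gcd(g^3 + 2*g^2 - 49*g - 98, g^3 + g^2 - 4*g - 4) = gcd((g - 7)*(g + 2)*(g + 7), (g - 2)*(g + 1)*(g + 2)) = g + 2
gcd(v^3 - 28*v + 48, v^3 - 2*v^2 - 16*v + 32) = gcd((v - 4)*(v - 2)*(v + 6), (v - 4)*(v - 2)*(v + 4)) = v^2 - 6*v + 8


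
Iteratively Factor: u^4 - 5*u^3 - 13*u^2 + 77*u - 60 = (u - 1)*(u^3 - 4*u^2 - 17*u + 60) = (u - 3)*(u - 1)*(u^2 - u - 20) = (u - 3)*(u - 1)*(u + 4)*(u - 5)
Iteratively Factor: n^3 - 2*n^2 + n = (n - 1)*(n^2 - n) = n*(n - 1)*(n - 1)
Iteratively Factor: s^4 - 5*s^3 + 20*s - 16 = (s - 1)*(s^3 - 4*s^2 - 4*s + 16) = (s - 1)*(s + 2)*(s^2 - 6*s + 8) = (s - 4)*(s - 1)*(s + 2)*(s - 2)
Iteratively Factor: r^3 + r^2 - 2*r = (r)*(r^2 + r - 2) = r*(r + 2)*(r - 1)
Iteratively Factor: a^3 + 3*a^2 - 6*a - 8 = (a - 2)*(a^2 + 5*a + 4) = (a - 2)*(a + 4)*(a + 1)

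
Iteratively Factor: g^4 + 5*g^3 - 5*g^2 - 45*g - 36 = (g + 4)*(g^3 + g^2 - 9*g - 9) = (g - 3)*(g + 4)*(g^2 + 4*g + 3) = (g - 3)*(g + 3)*(g + 4)*(g + 1)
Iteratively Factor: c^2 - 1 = (c + 1)*(c - 1)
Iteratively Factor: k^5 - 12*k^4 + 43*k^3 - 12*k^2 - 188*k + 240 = (k + 2)*(k^4 - 14*k^3 + 71*k^2 - 154*k + 120) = (k - 3)*(k + 2)*(k^3 - 11*k^2 + 38*k - 40) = (k - 5)*(k - 3)*(k + 2)*(k^2 - 6*k + 8) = (k - 5)*(k - 4)*(k - 3)*(k + 2)*(k - 2)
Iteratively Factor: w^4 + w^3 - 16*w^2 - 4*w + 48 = (w + 2)*(w^3 - w^2 - 14*w + 24) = (w + 2)*(w + 4)*(w^2 - 5*w + 6) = (w - 3)*(w + 2)*(w + 4)*(w - 2)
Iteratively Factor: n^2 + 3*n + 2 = (n + 1)*(n + 2)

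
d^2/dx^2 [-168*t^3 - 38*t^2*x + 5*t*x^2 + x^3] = 10*t + 6*x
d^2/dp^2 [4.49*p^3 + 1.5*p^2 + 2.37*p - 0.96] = 26.94*p + 3.0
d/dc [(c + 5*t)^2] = 2*c + 10*t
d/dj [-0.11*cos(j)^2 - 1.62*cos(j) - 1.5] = (0.22*cos(j) + 1.62)*sin(j)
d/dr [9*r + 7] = 9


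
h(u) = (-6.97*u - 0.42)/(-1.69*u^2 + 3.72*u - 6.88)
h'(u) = (-6.97*u - 0.42)*(3.38*u - 3.72)/(-1.69*u^2 + 3.72*u - 6.88)^2 - 6.97/(-1.69*u^2 + 3.72*u - 6.88)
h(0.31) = 0.44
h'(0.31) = 1.38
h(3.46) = 1.72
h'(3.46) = -0.48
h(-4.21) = -0.55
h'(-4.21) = -0.06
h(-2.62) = -0.63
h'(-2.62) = -0.03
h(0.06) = 0.13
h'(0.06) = 1.11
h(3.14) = 1.88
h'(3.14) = -0.51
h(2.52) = 2.18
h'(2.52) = -0.43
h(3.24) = 1.83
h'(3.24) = -0.50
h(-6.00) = -0.46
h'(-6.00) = -0.05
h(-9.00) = -0.35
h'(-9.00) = -0.03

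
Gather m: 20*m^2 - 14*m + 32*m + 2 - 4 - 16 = 20*m^2 + 18*m - 18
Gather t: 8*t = 8*t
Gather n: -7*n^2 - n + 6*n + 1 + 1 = -7*n^2 + 5*n + 2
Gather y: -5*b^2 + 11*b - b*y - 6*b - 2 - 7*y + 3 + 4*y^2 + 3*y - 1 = -5*b^2 + 5*b + 4*y^2 + y*(-b - 4)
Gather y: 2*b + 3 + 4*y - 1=2*b + 4*y + 2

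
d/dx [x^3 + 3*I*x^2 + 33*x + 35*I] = 3*x^2 + 6*I*x + 33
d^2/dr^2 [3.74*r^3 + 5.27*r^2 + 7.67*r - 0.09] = 22.44*r + 10.54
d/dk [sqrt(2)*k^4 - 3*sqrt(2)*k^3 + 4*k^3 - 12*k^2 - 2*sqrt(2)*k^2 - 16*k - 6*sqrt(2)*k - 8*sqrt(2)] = 4*sqrt(2)*k^3 - 9*sqrt(2)*k^2 + 12*k^2 - 24*k - 4*sqrt(2)*k - 16 - 6*sqrt(2)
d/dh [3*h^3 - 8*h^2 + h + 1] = 9*h^2 - 16*h + 1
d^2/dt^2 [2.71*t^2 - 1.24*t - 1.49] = 5.42000000000000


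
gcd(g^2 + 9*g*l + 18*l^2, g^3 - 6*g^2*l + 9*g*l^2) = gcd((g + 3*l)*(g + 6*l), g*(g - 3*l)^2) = 1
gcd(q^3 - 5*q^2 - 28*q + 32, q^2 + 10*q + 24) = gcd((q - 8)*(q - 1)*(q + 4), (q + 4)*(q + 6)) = q + 4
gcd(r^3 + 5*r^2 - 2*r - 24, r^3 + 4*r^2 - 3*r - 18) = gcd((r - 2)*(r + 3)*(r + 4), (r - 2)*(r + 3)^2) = r^2 + r - 6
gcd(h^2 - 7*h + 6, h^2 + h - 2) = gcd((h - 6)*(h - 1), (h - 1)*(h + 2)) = h - 1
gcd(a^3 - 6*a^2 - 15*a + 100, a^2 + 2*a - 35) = a - 5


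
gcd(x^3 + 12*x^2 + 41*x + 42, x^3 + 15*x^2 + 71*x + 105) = x^2 + 10*x + 21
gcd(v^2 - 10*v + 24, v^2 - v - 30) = v - 6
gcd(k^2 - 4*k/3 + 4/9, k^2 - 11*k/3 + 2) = k - 2/3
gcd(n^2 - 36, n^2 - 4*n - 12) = n - 6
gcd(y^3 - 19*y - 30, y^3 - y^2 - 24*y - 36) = y^2 + 5*y + 6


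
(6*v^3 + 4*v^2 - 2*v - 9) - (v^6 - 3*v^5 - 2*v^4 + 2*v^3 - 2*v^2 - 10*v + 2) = -v^6 + 3*v^5 + 2*v^4 + 4*v^3 + 6*v^2 + 8*v - 11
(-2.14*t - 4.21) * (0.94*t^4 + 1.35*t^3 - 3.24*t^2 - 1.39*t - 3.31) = -2.0116*t^5 - 6.8464*t^4 + 1.2501*t^3 + 16.615*t^2 + 12.9353*t + 13.9351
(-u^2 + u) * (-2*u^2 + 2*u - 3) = 2*u^4 - 4*u^3 + 5*u^2 - 3*u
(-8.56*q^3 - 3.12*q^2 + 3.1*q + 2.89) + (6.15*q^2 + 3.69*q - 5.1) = -8.56*q^3 + 3.03*q^2 + 6.79*q - 2.21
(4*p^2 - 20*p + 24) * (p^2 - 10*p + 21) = 4*p^4 - 60*p^3 + 308*p^2 - 660*p + 504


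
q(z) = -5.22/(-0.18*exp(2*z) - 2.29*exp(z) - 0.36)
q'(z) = -5.22*(0.36*exp(2*z) + 2.29*exp(z))/(-0.18*exp(2*z) - 2.29*exp(z) - 0.36)^2 = (-1.8792*exp(z) - 11.9538)*exp(z)/(0.18*exp(2*z) + 2.29*exp(z) + 0.36)^2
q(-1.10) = 4.57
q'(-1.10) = -3.21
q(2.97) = 0.05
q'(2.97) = -0.07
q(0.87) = 0.76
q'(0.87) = -0.84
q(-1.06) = 4.44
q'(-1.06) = -3.16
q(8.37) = 0.00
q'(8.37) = -0.00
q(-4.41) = 13.46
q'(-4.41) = -0.97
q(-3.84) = 12.75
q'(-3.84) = -1.54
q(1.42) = 0.40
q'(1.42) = -0.49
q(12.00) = 0.00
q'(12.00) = 0.00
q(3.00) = 0.04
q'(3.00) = -0.07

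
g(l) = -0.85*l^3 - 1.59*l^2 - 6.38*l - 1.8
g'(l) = -2.55*l^2 - 3.18*l - 6.38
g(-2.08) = 12.24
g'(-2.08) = -10.80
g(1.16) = -12.67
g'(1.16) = -13.50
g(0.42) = -4.82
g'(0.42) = -8.17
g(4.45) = -136.58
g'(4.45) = -71.03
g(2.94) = -55.90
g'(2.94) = -37.77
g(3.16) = -64.66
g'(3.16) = -41.89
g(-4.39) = 67.48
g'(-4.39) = -41.56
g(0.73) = -7.64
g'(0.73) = -10.06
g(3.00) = -58.20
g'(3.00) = -38.87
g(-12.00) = 1314.60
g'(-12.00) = -335.42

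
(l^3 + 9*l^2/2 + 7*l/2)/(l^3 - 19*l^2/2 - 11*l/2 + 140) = l*(l + 1)/(l^2 - 13*l + 40)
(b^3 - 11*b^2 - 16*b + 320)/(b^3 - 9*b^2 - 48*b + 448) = (b + 5)/(b + 7)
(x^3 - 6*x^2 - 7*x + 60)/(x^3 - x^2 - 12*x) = (x - 5)/x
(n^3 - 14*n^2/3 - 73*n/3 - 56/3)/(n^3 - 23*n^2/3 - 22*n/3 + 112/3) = (n + 1)/(n - 2)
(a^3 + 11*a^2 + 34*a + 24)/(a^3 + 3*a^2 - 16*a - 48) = (a^2 + 7*a + 6)/(a^2 - a - 12)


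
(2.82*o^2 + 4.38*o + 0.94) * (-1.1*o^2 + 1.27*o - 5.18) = -3.102*o^4 - 1.2366*o^3 - 10.079*o^2 - 21.4946*o - 4.8692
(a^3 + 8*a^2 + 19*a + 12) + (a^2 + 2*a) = a^3 + 9*a^2 + 21*a + 12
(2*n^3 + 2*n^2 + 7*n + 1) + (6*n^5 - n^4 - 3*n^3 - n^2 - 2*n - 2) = 6*n^5 - n^4 - n^3 + n^2 + 5*n - 1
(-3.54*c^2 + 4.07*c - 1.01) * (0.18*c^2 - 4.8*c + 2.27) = -0.6372*c^4 + 17.7246*c^3 - 27.7536*c^2 + 14.0869*c - 2.2927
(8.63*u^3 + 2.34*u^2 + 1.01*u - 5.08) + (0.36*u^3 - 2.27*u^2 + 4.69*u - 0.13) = 8.99*u^3 + 0.0699999999999998*u^2 + 5.7*u - 5.21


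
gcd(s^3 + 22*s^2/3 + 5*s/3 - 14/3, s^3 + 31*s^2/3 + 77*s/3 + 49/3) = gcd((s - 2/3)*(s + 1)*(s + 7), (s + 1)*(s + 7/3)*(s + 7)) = s^2 + 8*s + 7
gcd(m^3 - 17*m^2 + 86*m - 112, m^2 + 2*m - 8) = m - 2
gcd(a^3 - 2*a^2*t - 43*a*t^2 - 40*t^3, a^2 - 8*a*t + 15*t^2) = 1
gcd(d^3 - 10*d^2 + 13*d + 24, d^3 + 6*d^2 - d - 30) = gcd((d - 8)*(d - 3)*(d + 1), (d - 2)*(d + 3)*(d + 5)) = 1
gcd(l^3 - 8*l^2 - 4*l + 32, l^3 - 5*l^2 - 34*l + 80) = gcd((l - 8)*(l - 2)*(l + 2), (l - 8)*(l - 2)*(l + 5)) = l^2 - 10*l + 16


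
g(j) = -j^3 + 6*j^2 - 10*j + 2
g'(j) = -3*j^2 + 12*j - 10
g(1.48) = -2.90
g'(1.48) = 1.19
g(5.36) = -33.21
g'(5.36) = -31.87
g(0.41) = -1.16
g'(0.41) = -5.58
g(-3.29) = 135.46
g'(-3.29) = -81.95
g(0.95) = -2.94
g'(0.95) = -1.31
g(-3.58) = 160.58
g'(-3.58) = -91.41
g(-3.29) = 135.46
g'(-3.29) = -81.95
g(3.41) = -1.98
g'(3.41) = -3.96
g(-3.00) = 113.00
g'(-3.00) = -73.00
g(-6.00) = 494.00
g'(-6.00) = -190.00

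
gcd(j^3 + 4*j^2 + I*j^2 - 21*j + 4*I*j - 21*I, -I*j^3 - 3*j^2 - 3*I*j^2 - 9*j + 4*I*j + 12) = 1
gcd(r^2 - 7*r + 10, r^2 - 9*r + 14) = r - 2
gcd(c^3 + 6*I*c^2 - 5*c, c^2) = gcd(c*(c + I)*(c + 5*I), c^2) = c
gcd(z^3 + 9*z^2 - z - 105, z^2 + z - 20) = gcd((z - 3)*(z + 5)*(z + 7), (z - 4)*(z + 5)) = z + 5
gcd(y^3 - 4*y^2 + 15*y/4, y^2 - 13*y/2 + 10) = y - 5/2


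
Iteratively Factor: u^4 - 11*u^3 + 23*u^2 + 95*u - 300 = (u - 5)*(u^3 - 6*u^2 - 7*u + 60) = (u - 5)*(u + 3)*(u^2 - 9*u + 20) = (u - 5)^2*(u + 3)*(u - 4)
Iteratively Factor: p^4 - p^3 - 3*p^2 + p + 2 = (p - 1)*(p^3 - 3*p - 2) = (p - 1)*(p + 1)*(p^2 - p - 2) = (p - 2)*(p - 1)*(p + 1)*(p + 1)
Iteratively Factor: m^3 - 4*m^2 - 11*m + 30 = (m - 2)*(m^2 - 2*m - 15) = (m - 2)*(m + 3)*(m - 5)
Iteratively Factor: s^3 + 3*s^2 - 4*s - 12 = (s + 2)*(s^2 + s - 6) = (s - 2)*(s + 2)*(s + 3)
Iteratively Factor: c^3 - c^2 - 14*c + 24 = (c - 3)*(c^2 + 2*c - 8) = (c - 3)*(c + 4)*(c - 2)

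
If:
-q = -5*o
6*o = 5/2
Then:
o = 5/12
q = 25/12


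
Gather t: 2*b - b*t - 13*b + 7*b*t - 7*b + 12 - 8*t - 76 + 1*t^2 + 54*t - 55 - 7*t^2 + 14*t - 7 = -18*b - 6*t^2 + t*(6*b + 60) - 126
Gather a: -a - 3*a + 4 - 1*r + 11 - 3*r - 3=-4*a - 4*r + 12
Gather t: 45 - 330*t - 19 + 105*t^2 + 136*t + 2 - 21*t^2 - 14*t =84*t^2 - 208*t + 28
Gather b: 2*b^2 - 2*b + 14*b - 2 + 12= 2*b^2 + 12*b + 10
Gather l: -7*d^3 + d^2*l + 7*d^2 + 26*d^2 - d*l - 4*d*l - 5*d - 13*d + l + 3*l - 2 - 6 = -7*d^3 + 33*d^2 - 18*d + l*(d^2 - 5*d + 4) - 8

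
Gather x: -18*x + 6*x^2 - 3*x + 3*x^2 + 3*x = 9*x^2 - 18*x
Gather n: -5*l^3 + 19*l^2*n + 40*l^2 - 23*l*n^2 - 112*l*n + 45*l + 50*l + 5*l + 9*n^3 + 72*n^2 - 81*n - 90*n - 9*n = -5*l^3 + 40*l^2 + 100*l + 9*n^3 + n^2*(72 - 23*l) + n*(19*l^2 - 112*l - 180)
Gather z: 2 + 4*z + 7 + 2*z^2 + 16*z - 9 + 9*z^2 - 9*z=11*z^2 + 11*z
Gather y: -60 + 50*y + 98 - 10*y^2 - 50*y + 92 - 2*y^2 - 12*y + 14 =-12*y^2 - 12*y + 144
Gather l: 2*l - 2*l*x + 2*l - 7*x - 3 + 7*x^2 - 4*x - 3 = l*(4 - 2*x) + 7*x^2 - 11*x - 6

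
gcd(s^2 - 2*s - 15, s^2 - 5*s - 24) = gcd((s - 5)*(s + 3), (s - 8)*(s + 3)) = s + 3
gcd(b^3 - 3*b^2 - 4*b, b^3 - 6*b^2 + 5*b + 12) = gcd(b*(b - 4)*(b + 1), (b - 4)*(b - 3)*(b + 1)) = b^2 - 3*b - 4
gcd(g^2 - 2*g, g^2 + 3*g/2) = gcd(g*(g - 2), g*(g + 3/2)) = g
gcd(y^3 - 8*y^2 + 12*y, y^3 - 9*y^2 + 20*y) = y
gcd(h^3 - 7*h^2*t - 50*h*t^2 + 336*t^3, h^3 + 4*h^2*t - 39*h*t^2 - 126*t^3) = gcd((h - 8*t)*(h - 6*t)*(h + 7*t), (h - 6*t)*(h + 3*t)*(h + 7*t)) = -h^2 - h*t + 42*t^2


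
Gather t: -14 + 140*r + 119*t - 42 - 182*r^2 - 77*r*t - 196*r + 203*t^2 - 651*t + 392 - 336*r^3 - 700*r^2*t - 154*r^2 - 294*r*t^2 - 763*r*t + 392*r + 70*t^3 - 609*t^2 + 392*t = -336*r^3 - 336*r^2 + 336*r + 70*t^3 + t^2*(-294*r - 406) + t*(-700*r^2 - 840*r - 140) + 336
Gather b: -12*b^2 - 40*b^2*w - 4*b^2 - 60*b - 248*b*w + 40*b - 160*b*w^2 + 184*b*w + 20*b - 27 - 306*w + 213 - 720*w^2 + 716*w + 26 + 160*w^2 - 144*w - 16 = b^2*(-40*w - 16) + b*(-160*w^2 - 64*w) - 560*w^2 + 266*w + 196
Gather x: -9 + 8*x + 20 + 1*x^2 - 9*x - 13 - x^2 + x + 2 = 0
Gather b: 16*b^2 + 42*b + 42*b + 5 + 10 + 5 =16*b^2 + 84*b + 20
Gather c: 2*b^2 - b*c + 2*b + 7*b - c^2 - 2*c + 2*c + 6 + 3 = 2*b^2 - b*c + 9*b - c^2 + 9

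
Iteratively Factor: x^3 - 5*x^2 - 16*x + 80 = (x + 4)*(x^2 - 9*x + 20) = (x - 4)*(x + 4)*(x - 5)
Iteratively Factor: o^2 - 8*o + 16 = (o - 4)*(o - 4)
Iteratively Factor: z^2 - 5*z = (z)*(z - 5)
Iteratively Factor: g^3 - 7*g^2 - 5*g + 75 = (g + 3)*(g^2 - 10*g + 25) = (g - 5)*(g + 3)*(g - 5)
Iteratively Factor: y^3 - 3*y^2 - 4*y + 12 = (y - 3)*(y^2 - 4) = (y - 3)*(y - 2)*(y + 2)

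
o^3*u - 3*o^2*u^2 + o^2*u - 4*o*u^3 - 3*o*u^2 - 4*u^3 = (o - 4*u)*(o + u)*(o*u + u)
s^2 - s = s*(s - 1)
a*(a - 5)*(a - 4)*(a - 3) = a^4 - 12*a^3 + 47*a^2 - 60*a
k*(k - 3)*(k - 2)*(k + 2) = k^4 - 3*k^3 - 4*k^2 + 12*k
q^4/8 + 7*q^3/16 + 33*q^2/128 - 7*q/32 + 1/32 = (q/4 + 1/2)*(q/2 + 1)*(q - 1/4)^2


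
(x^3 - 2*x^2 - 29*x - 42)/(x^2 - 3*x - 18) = (x^2 - 5*x - 14)/(x - 6)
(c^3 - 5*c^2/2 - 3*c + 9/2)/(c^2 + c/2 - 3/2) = c - 3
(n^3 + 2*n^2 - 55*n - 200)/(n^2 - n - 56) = (n^2 + 10*n + 25)/(n + 7)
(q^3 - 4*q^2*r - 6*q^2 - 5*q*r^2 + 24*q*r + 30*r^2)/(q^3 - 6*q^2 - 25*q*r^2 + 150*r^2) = (q + r)/(q + 5*r)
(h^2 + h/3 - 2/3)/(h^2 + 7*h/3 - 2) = (h + 1)/(h + 3)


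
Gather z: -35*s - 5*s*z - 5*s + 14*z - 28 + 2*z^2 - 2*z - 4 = -40*s + 2*z^2 + z*(12 - 5*s) - 32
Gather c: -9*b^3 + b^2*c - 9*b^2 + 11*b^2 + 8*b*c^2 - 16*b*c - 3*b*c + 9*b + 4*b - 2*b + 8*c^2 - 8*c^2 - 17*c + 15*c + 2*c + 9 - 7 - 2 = -9*b^3 + 2*b^2 + 8*b*c^2 + 11*b + c*(b^2 - 19*b)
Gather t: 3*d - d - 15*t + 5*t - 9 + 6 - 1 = 2*d - 10*t - 4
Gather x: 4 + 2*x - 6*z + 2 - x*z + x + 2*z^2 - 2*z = x*(3 - z) + 2*z^2 - 8*z + 6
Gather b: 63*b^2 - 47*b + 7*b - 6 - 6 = 63*b^2 - 40*b - 12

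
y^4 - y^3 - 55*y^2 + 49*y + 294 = (y - 7)*(y - 3)*(y + 2)*(y + 7)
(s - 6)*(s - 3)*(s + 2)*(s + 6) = s^4 - s^3 - 42*s^2 + 36*s + 216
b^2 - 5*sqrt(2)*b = b*(b - 5*sqrt(2))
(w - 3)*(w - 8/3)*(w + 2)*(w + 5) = w^4 + 4*w^3/3 - 65*w^2/3 - 2*w/3 + 80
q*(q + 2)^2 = q^3 + 4*q^2 + 4*q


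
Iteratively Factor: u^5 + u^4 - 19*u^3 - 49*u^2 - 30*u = (u + 2)*(u^4 - u^3 - 17*u^2 - 15*u) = (u + 2)*(u + 3)*(u^3 - 4*u^2 - 5*u) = (u + 1)*(u + 2)*(u + 3)*(u^2 - 5*u) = u*(u + 1)*(u + 2)*(u + 3)*(u - 5)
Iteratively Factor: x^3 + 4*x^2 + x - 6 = (x - 1)*(x^2 + 5*x + 6) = (x - 1)*(x + 3)*(x + 2)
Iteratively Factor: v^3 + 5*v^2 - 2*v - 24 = (v - 2)*(v^2 + 7*v + 12) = (v - 2)*(v + 4)*(v + 3)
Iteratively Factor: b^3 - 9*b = (b - 3)*(b^2 + 3*b) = (b - 3)*(b + 3)*(b)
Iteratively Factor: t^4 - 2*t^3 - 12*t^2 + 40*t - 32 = (t - 2)*(t^3 - 12*t + 16) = (t - 2)*(t + 4)*(t^2 - 4*t + 4) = (t - 2)^2*(t + 4)*(t - 2)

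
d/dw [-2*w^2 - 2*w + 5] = -4*w - 2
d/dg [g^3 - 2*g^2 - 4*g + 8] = 3*g^2 - 4*g - 4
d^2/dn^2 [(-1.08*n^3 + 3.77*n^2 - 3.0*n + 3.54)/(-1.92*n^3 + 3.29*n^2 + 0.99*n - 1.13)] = (-14.151168*n^6 + 78.672384*n^5 - 341.414784*n^4 + 583.350222*n^3 - 358.980042*n^2 + 52.094412*n - 36.17605)/(7.077888*n^9 - 36.384768*n^8 + 51.398208*n^7 + 14.407399*n^6 - 69.330105*n^5 + 14.132688*n^4 + 28.467783*n^3 - 9.280464*n^2 - 3.792393*n + 1.442897)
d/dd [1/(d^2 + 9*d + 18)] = (-2*d - 9)/(d^2 + 9*d + 18)^2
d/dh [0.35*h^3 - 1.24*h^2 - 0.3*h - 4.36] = 1.05*h^2 - 2.48*h - 0.3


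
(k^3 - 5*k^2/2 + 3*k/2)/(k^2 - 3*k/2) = k - 1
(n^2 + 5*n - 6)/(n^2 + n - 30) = (n - 1)/(n - 5)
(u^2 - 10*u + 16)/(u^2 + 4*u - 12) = (u - 8)/(u + 6)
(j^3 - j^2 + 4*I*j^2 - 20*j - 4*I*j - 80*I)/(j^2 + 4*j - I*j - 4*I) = (j^2 + j*(-5 + 4*I) - 20*I)/(j - I)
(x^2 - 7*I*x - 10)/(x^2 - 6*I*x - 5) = (x - 2*I)/(x - I)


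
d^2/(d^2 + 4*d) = d/(d + 4)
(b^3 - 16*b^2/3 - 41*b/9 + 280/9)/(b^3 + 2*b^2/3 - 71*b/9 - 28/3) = (3*b^2 - 23*b + 40)/(3*b^2 - 5*b - 12)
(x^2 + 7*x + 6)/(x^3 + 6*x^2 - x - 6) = 1/(x - 1)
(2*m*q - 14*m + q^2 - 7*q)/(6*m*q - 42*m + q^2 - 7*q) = (2*m + q)/(6*m + q)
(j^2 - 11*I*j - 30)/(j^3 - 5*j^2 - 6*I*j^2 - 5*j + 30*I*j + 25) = (j - 6*I)/(j^2 - j*(5 + I) + 5*I)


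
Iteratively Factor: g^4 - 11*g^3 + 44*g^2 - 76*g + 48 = (g - 2)*(g^3 - 9*g^2 + 26*g - 24) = (g - 2)^2*(g^2 - 7*g + 12) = (g - 4)*(g - 2)^2*(g - 3)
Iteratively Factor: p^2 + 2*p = (p + 2)*(p)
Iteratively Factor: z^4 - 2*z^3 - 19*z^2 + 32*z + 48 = (z - 4)*(z^3 + 2*z^2 - 11*z - 12) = (z - 4)*(z - 3)*(z^2 + 5*z + 4) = (z - 4)*(z - 3)*(z + 4)*(z + 1)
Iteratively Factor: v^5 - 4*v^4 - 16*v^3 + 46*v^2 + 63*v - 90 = (v + 3)*(v^4 - 7*v^3 + 5*v^2 + 31*v - 30) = (v - 5)*(v + 3)*(v^3 - 2*v^2 - 5*v + 6) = (v - 5)*(v - 3)*(v + 3)*(v^2 + v - 2) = (v - 5)*(v - 3)*(v + 2)*(v + 3)*(v - 1)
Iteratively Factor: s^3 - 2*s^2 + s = (s)*(s^2 - 2*s + 1) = s*(s - 1)*(s - 1)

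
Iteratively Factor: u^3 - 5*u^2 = (u)*(u^2 - 5*u) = u^2*(u - 5)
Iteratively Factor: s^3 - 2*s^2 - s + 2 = (s - 1)*(s^2 - s - 2) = (s - 2)*(s - 1)*(s + 1)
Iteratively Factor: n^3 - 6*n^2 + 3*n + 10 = (n - 5)*(n^2 - n - 2) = (n - 5)*(n + 1)*(n - 2)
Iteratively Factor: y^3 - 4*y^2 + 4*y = (y)*(y^2 - 4*y + 4) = y*(y - 2)*(y - 2)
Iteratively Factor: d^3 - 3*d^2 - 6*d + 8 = (d - 1)*(d^2 - 2*d - 8) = (d - 1)*(d + 2)*(d - 4)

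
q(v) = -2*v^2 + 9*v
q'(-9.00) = 45.00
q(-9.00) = -243.00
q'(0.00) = 9.00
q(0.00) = 0.00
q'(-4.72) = 27.88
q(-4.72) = -87.04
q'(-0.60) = 11.40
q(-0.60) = -6.12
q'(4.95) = -10.80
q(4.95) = -4.46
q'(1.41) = 3.36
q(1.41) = 8.71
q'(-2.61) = 19.44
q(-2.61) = -37.11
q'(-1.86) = 16.44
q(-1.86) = -23.66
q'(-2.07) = 17.28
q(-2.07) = -27.20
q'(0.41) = 7.36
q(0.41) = 3.35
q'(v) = 9 - 4*v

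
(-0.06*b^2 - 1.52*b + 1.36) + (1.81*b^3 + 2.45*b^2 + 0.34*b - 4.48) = 1.81*b^3 + 2.39*b^2 - 1.18*b - 3.12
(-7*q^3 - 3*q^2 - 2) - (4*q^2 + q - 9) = -7*q^3 - 7*q^2 - q + 7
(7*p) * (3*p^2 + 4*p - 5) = 21*p^3 + 28*p^2 - 35*p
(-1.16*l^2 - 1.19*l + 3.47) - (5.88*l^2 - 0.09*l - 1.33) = -7.04*l^2 - 1.1*l + 4.8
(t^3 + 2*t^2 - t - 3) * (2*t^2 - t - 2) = 2*t^5 + 3*t^4 - 6*t^3 - 9*t^2 + 5*t + 6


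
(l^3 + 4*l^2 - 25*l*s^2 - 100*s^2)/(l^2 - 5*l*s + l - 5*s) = (l^2 + 5*l*s + 4*l + 20*s)/(l + 1)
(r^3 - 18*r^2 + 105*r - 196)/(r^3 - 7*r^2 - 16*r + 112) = (r - 7)/(r + 4)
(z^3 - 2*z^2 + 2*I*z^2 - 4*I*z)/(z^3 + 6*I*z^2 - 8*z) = (z - 2)/(z + 4*I)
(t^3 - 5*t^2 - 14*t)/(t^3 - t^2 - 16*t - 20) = t*(t - 7)/(t^2 - 3*t - 10)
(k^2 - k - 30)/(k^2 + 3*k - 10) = (k - 6)/(k - 2)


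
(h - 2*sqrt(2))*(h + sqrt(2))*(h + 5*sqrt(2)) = h^3 + 4*sqrt(2)*h^2 - 14*h - 20*sqrt(2)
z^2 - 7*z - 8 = (z - 8)*(z + 1)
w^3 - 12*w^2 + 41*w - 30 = (w - 6)*(w - 5)*(w - 1)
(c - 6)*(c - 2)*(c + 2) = c^3 - 6*c^2 - 4*c + 24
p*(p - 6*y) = p^2 - 6*p*y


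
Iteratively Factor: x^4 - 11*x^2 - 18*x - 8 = (x + 1)*(x^3 - x^2 - 10*x - 8) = (x + 1)*(x + 2)*(x^2 - 3*x - 4) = (x + 1)^2*(x + 2)*(x - 4)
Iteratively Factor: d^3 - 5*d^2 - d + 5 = (d - 5)*(d^2 - 1) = (d - 5)*(d - 1)*(d + 1)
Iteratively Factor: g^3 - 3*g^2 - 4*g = (g + 1)*(g^2 - 4*g) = (g - 4)*(g + 1)*(g)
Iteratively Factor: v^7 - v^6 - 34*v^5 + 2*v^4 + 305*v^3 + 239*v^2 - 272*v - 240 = (v + 1)*(v^6 - 2*v^5 - 32*v^4 + 34*v^3 + 271*v^2 - 32*v - 240) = (v - 1)*(v + 1)*(v^5 - v^4 - 33*v^3 + v^2 + 272*v + 240) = (v - 5)*(v - 1)*(v + 1)*(v^4 + 4*v^3 - 13*v^2 - 64*v - 48) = (v - 5)*(v - 4)*(v - 1)*(v + 1)*(v^3 + 8*v^2 + 19*v + 12) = (v - 5)*(v - 4)*(v - 1)*(v + 1)*(v + 4)*(v^2 + 4*v + 3) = (v - 5)*(v - 4)*(v - 1)*(v + 1)*(v + 3)*(v + 4)*(v + 1)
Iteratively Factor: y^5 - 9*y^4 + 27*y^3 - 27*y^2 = (y - 3)*(y^4 - 6*y^3 + 9*y^2) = y*(y - 3)*(y^3 - 6*y^2 + 9*y) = y^2*(y - 3)*(y^2 - 6*y + 9) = y^2*(y - 3)^2*(y - 3)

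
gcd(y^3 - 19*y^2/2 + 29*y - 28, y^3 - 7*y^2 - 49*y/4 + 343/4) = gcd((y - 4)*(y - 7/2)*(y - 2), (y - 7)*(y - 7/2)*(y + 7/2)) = y - 7/2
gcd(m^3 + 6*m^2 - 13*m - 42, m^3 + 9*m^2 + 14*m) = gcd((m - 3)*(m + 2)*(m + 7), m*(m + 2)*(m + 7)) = m^2 + 9*m + 14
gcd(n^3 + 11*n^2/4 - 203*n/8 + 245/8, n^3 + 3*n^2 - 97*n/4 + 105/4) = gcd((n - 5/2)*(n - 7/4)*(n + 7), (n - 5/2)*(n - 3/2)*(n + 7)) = n^2 + 9*n/2 - 35/2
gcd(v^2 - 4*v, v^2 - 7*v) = v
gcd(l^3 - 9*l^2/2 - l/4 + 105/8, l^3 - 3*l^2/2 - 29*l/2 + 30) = l - 5/2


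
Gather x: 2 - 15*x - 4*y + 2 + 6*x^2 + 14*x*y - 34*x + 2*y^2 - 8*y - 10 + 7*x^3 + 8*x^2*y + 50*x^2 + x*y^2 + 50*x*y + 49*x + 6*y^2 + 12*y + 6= 7*x^3 + x^2*(8*y + 56) + x*(y^2 + 64*y) + 8*y^2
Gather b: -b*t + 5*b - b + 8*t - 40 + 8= b*(4 - t) + 8*t - 32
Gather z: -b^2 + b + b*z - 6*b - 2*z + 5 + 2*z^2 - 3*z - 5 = -b^2 - 5*b + 2*z^2 + z*(b - 5)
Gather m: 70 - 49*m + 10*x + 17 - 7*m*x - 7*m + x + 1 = m*(-7*x - 56) + 11*x + 88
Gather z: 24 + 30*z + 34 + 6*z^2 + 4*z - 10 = 6*z^2 + 34*z + 48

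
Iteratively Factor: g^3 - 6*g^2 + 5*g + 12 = (g - 3)*(g^2 - 3*g - 4) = (g - 3)*(g + 1)*(g - 4)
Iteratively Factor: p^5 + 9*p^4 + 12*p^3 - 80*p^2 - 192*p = (p + 4)*(p^4 + 5*p^3 - 8*p^2 - 48*p) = p*(p + 4)*(p^3 + 5*p^2 - 8*p - 48) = p*(p + 4)^2*(p^2 + p - 12) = p*(p - 3)*(p + 4)^2*(p + 4)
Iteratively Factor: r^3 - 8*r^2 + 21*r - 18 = (r - 3)*(r^2 - 5*r + 6) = (r - 3)^2*(r - 2)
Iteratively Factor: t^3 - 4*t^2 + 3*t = (t - 3)*(t^2 - t) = t*(t - 3)*(t - 1)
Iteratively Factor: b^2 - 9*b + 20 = (b - 4)*(b - 5)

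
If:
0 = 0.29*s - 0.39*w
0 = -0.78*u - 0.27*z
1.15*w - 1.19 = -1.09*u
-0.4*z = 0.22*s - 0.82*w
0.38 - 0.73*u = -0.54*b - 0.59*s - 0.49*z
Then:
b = -6.64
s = 2.44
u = -0.82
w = 1.82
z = 2.38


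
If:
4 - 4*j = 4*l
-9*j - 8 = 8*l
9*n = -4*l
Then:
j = -16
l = 17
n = -68/9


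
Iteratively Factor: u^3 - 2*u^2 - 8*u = (u + 2)*(u^2 - 4*u) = u*(u + 2)*(u - 4)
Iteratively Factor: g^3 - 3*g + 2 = (g + 2)*(g^2 - 2*g + 1) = (g - 1)*(g + 2)*(g - 1)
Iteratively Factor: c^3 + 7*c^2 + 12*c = (c + 3)*(c^2 + 4*c) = c*(c + 3)*(c + 4)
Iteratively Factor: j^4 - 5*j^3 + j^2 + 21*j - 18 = (j - 1)*(j^3 - 4*j^2 - 3*j + 18) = (j - 3)*(j - 1)*(j^2 - j - 6) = (j - 3)^2*(j - 1)*(j + 2)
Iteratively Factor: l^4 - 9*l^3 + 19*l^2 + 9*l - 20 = (l + 1)*(l^3 - 10*l^2 + 29*l - 20) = (l - 4)*(l + 1)*(l^2 - 6*l + 5) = (l - 4)*(l - 1)*(l + 1)*(l - 5)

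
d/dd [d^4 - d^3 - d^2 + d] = 4*d^3 - 3*d^2 - 2*d + 1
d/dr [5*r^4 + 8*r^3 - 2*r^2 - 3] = 4*r*(5*r^2 + 6*r - 1)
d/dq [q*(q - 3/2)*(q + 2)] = 3*q^2 + q - 3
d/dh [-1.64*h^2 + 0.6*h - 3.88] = 0.6 - 3.28*h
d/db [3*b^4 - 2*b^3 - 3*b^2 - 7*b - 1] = 12*b^3 - 6*b^2 - 6*b - 7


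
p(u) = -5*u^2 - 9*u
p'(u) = -10*u - 9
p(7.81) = -375.27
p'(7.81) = -87.10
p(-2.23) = -4.79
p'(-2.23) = 13.30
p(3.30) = -84.15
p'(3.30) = -42.00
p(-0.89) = 4.05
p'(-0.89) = -0.10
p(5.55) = -203.96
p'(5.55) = -64.50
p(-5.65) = -108.76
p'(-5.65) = 47.50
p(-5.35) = -94.96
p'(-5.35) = 44.50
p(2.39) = -50.07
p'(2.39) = -32.90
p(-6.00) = -126.00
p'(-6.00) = 51.00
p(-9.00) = -324.00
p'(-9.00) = 81.00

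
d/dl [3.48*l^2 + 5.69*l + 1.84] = 6.96*l + 5.69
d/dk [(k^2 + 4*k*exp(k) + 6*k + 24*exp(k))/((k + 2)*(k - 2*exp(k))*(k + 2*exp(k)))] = (2*(k + 2)*(k - 2*exp(k))*(k + 2*exp(k))*(2*k*exp(k) + k + 14*exp(k) + 3) - (k + 2)*(k - 2*exp(k))*(2*exp(k) + 1)*(k^2 + 4*k*exp(k) + 6*k + 24*exp(k)) + (k + 2)*(k + 2*exp(k))*(2*exp(k) - 1)*(k^2 + 4*k*exp(k) + 6*k + 24*exp(k)) - (k - 2*exp(k))*(k + 2*exp(k))*(k^2 + 4*k*exp(k) + 6*k + 24*exp(k)))/((k + 2)^2*(k - 2*exp(k))^2*(k + 2*exp(k))^2)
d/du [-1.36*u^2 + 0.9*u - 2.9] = 0.9 - 2.72*u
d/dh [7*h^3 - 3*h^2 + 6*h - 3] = 21*h^2 - 6*h + 6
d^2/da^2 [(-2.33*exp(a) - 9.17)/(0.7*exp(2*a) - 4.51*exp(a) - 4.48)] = (-1.1417*exp(4*a) - 25.32901*exp(3*a) + 43.00779*exp(2*a) - 254.470013*exp(a) + 138.513984)*exp(a)/(0.343*exp(6*a) - 6.6297*exp(5*a) + 36.12861*exp(4*a) - 6.87369099999999*exp(3*a) - 231.223104*exp(2*a) - 271.552512*exp(a) - 89.915392)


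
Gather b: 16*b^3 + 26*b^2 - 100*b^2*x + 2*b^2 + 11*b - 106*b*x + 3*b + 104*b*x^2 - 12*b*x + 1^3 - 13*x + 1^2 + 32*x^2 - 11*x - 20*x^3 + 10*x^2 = 16*b^3 + b^2*(28 - 100*x) + b*(104*x^2 - 118*x + 14) - 20*x^3 + 42*x^2 - 24*x + 2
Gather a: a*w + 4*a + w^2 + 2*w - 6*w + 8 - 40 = a*(w + 4) + w^2 - 4*w - 32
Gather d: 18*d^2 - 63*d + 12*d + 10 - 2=18*d^2 - 51*d + 8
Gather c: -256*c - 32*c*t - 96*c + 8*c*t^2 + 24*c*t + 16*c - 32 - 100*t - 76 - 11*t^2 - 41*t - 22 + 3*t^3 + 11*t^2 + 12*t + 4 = c*(8*t^2 - 8*t - 336) + 3*t^3 - 129*t - 126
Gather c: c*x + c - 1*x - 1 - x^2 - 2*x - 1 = c*(x + 1) - x^2 - 3*x - 2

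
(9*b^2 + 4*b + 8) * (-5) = -45*b^2 - 20*b - 40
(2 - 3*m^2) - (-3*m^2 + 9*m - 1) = 3 - 9*m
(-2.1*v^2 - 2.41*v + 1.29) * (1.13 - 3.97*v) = 8.337*v^3 + 7.1947*v^2 - 7.8446*v + 1.4577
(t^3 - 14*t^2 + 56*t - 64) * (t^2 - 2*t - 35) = t^5 - 16*t^4 + 49*t^3 + 314*t^2 - 1832*t + 2240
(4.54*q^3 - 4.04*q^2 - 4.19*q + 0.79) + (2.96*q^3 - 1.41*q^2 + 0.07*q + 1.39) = 7.5*q^3 - 5.45*q^2 - 4.12*q + 2.18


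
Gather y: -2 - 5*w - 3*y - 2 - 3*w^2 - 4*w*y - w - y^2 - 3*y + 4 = -3*w^2 - 6*w - y^2 + y*(-4*w - 6)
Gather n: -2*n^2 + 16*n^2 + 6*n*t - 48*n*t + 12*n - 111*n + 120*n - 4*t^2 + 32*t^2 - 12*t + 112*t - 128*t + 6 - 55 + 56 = 14*n^2 + n*(21 - 42*t) + 28*t^2 - 28*t + 7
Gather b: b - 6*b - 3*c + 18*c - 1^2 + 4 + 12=-5*b + 15*c + 15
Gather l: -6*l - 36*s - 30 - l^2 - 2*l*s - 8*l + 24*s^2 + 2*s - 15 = -l^2 + l*(-2*s - 14) + 24*s^2 - 34*s - 45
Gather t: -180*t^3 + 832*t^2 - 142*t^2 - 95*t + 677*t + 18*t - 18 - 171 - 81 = -180*t^3 + 690*t^2 + 600*t - 270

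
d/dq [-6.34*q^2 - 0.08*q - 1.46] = -12.68*q - 0.08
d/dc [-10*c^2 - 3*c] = -20*c - 3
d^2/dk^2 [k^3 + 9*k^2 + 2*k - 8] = 6*k + 18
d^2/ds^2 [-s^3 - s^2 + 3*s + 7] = -6*s - 2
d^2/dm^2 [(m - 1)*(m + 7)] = 2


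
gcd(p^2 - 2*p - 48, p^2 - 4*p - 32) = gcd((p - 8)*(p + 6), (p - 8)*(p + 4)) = p - 8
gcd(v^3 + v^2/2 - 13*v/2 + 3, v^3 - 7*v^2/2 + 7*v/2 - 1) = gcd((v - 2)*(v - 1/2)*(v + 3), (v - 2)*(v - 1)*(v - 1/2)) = v^2 - 5*v/2 + 1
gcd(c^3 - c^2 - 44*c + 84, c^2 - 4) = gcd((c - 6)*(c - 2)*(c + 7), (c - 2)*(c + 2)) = c - 2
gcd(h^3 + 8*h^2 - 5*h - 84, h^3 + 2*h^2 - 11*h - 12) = h^2 + h - 12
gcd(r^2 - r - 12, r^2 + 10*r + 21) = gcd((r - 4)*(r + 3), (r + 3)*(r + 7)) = r + 3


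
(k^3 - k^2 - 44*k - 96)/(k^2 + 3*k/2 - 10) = 2*(k^2 - 5*k - 24)/(2*k - 5)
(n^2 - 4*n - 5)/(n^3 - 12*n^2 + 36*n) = (n^2 - 4*n - 5)/(n*(n^2 - 12*n + 36))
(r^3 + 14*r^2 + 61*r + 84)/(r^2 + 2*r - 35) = (r^2 + 7*r + 12)/(r - 5)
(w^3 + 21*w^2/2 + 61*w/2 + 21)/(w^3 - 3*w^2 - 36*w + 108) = (2*w^2 + 9*w + 7)/(2*(w^2 - 9*w + 18))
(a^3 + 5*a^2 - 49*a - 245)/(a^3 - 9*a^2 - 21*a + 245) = (a + 7)/(a - 7)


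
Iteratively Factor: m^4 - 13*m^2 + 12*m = (m - 1)*(m^3 + m^2 - 12*m) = (m - 1)*(m + 4)*(m^2 - 3*m) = (m - 3)*(m - 1)*(m + 4)*(m)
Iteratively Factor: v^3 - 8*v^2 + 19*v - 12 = (v - 1)*(v^2 - 7*v + 12) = (v - 3)*(v - 1)*(v - 4)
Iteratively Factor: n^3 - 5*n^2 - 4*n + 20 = (n - 5)*(n^2 - 4) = (n - 5)*(n - 2)*(n + 2)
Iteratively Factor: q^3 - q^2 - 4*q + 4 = (q + 2)*(q^2 - 3*q + 2) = (q - 2)*(q + 2)*(q - 1)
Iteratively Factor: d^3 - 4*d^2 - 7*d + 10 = (d - 1)*(d^2 - 3*d - 10) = (d - 1)*(d + 2)*(d - 5)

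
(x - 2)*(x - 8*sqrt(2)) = x^2 - 8*sqrt(2)*x - 2*x + 16*sqrt(2)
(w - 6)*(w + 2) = w^2 - 4*w - 12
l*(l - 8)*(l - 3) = l^3 - 11*l^2 + 24*l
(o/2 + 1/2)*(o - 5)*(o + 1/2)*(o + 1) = o^4/2 - 5*o^3/4 - 21*o^2/4 - 19*o/4 - 5/4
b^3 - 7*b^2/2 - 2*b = b*(b - 4)*(b + 1/2)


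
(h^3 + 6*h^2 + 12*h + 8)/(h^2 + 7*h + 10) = (h^2 + 4*h + 4)/(h + 5)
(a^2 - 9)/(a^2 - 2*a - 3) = (a + 3)/(a + 1)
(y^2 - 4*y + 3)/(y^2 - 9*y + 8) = (y - 3)/(y - 8)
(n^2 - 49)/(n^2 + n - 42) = (n - 7)/(n - 6)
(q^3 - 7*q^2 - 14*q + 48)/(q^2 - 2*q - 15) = (q^2 - 10*q + 16)/(q - 5)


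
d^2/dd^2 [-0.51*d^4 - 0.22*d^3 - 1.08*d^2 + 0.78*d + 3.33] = -6.12*d^2 - 1.32*d - 2.16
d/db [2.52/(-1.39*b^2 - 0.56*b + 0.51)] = (7.0056*b + 1.4112)/(1.39*b^2 + 0.56*b - 0.51)^2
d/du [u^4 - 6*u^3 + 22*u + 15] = 4*u^3 - 18*u^2 + 22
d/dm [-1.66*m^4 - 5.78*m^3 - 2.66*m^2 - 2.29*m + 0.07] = -6.64*m^3 - 17.34*m^2 - 5.32*m - 2.29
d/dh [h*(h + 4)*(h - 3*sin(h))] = -h*(h + 4)*(3*cos(h) - 1) + h*(h - 3*sin(h)) + (h + 4)*(h - 3*sin(h))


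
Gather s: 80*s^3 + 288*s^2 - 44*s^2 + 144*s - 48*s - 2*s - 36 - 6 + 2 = 80*s^3 + 244*s^2 + 94*s - 40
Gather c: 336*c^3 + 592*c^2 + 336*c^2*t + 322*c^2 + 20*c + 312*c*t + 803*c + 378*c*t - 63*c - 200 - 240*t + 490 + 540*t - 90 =336*c^3 + c^2*(336*t + 914) + c*(690*t + 760) + 300*t + 200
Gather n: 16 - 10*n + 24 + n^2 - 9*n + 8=n^2 - 19*n + 48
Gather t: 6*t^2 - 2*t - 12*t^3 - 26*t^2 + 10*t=-12*t^3 - 20*t^2 + 8*t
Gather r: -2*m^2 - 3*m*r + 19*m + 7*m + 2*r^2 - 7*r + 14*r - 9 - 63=-2*m^2 + 26*m + 2*r^2 + r*(7 - 3*m) - 72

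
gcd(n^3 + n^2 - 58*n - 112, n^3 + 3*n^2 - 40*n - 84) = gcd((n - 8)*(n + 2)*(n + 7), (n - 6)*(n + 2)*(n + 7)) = n^2 + 9*n + 14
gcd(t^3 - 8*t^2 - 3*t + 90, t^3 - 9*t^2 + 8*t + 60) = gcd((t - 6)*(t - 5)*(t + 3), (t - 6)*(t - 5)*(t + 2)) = t^2 - 11*t + 30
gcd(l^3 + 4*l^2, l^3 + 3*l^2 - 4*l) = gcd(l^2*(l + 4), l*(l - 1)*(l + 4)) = l^2 + 4*l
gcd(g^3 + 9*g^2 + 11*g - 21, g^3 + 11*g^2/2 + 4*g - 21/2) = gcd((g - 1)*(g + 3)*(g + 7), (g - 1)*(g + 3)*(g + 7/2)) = g^2 + 2*g - 3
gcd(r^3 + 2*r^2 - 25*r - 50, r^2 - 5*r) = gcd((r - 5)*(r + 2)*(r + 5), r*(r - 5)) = r - 5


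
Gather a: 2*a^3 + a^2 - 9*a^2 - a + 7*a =2*a^3 - 8*a^2 + 6*a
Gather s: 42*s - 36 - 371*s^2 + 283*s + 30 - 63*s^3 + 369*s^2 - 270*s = -63*s^3 - 2*s^2 + 55*s - 6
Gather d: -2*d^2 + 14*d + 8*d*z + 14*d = -2*d^2 + d*(8*z + 28)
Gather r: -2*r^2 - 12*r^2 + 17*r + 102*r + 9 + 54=-14*r^2 + 119*r + 63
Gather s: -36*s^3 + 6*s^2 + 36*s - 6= -36*s^3 + 6*s^2 + 36*s - 6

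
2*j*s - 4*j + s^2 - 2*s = (2*j + s)*(s - 2)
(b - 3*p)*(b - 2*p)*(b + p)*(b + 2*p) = b^4 - 2*b^3*p - 7*b^2*p^2 + 8*b*p^3 + 12*p^4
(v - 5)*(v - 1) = v^2 - 6*v + 5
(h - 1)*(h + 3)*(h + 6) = h^3 + 8*h^2 + 9*h - 18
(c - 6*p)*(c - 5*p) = c^2 - 11*c*p + 30*p^2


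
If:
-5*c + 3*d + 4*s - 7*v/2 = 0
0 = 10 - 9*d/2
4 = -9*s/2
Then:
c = 28/45 - 7*v/10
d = 20/9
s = -8/9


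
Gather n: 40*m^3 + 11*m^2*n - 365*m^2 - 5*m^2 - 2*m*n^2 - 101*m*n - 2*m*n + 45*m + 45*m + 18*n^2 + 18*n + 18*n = 40*m^3 - 370*m^2 + 90*m + n^2*(18 - 2*m) + n*(11*m^2 - 103*m + 36)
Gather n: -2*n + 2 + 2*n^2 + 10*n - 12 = 2*n^2 + 8*n - 10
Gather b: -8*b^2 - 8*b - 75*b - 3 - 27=-8*b^2 - 83*b - 30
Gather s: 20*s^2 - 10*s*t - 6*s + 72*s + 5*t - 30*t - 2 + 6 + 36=20*s^2 + s*(66 - 10*t) - 25*t + 40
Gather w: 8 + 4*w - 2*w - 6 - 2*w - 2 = 0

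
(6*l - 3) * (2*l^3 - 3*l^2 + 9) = 12*l^4 - 24*l^3 + 9*l^2 + 54*l - 27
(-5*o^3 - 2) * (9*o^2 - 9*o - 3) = -45*o^5 + 45*o^4 + 15*o^3 - 18*o^2 + 18*o + 6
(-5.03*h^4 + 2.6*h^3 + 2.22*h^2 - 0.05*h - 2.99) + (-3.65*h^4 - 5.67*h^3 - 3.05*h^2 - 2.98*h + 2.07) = -8.68*h^4 - 3.07*h^3 - 0.83*h^2 - 3.03*h - 0.92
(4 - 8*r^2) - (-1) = 5 - 8*r^2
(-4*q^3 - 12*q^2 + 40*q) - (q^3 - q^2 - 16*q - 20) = -5*q^3 - 11*q^2 + 56*q + 20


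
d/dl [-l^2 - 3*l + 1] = -2*l - 3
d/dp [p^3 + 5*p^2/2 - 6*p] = 3*p^2 + 5*p - 6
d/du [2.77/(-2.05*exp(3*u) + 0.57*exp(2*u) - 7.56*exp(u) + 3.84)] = (17.0355*exp(2*u) - 3.1578*exp(u) + 20.9412)*exp(u)/(2.05*exp(3*u) - 0.57*exp(2*u) + 7.56*exp(u) - 3.84)^2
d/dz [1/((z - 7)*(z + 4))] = (3 - 2*z)/(z^4 - 6*z^3 - 47*z^2 + 168*z + 784)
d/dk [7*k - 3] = 7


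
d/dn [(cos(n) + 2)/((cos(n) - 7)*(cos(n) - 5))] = (cos(n)^2 + 4*cos(n) - 59)*sin(n)/((cos(n) - 7)^2*(cos(n) - 5)^2)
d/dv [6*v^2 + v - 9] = 12*v + 1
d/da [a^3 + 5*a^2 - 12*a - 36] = 3*a^2 + 10*a - 12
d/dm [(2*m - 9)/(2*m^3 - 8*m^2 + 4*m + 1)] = 2*(-4*m^3 + 35*m^2 - 72*m + 19)/(4*m^6 - 32*m^5 + 80*m^4 - 60*m^3 + 8*m + 1)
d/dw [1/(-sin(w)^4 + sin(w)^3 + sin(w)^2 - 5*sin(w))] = (4*sin(w)^3 - 3*sin(w)^2 - 2*sin(w) + 5)*cos(w)/((-sin(w)*cos(w)^2 + cos(w)^2 + 4)^2*sin(w)^2)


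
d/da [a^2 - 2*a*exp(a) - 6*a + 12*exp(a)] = -2*a*exp(a) + 2*a + 10*exp(a) - 6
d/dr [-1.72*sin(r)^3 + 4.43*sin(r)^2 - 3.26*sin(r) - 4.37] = (-5.16*sin(r)^2 + 8.86*sin(r) - 3.26)*cos(r)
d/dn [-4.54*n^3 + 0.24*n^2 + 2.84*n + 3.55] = -13.62*n^2 + 0.48*n + 2.84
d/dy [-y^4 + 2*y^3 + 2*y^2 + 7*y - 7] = -4*y^3 + 6*y^2 + 4*y + 7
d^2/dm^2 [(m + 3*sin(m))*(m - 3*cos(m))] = 3*sqrt(2)*m*cos(m + pi/4) + 18*sin(2*m) + 6*sqrt(2)*sin(m + pi/4) + 2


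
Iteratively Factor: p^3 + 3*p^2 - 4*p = (p + 4)*(p^2 - p) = (p - 1)*(p + 4)*(p)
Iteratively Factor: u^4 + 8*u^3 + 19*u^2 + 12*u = (u + 4)*(u^3 + 4*u^2 + 3*u) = u*(u + 4)*(u^2 + 4*u + 3) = u*(u + 1)*(u + 4)*(u + 3)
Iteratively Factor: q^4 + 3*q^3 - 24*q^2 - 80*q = (q - 5)*(q^3 + 8*q^2 + 16*q) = (q - 5)*(q + 4)*(q^2 + 4*q) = (q - 5)*(q + 4)^2*(q)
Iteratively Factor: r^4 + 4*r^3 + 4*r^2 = (r + 2)*(r^3 + 2*r^2) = (r + 2)^2*(r^2) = r*(r + 2)^2*(r)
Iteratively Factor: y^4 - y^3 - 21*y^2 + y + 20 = (y + 4)*(y^3 - 5*y^2 - y + 5) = (y - 5)*(y + 4)*(y^2 - 1) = (y - 5)*(y + 1)*(y + 4)*(y - 1)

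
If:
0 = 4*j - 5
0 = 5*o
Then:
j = 5/4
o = 0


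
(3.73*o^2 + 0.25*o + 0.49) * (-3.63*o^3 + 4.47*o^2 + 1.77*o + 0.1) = -13.5399*o^5 + 15.7656*o^4 + 5.9409*o^3 + 3.0058*o^2 + 0.8923*o + 0.049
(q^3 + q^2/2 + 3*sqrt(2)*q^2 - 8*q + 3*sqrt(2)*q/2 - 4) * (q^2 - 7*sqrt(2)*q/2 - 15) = q^5 - sqrt(2)*q^4/2 + q^4/2 - 44*q^3 - sqrt(2)*q^3/4 - 17*sqrt(2)*q^2 - 22*q^2 - 17*sqrt(2)*q/2 + 120*q + 60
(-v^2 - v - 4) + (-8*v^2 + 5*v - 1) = -9*v^2 + 4*v - 5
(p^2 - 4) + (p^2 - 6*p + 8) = 2*p^2 - 6*p + 4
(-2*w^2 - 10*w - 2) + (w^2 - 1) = -w^2 - 10*w - 3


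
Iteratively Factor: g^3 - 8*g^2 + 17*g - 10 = (g - 5)*(g^2 - 3*g + 2) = (g - 5)*(g - 1)*(g - 2)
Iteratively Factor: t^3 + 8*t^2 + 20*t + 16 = (t + 2)*(t^2 + 6*t + 8) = (t + 2)*(t + 4)*(t + 2)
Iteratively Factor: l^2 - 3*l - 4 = (l - 4)*(l + 1)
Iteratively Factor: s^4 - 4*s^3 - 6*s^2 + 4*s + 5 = (s - 5)*(s^3 + s^2 - s - 1) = (s - 5)*(s + 1)*(s^2 - 1) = (s - 5)*(s + 1)^2*(s - 1)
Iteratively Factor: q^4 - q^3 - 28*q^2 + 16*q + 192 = (q - 4)*(q^3 + 3*q^2 - 16*q - 48) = (q - 4)*(q + 4)*(q^2 - q - 12) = (q - 4)^2*(q + 4)*(q + 3)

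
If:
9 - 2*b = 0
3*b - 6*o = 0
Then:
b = 9/2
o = 9/4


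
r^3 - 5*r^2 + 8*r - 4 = (r - 2)^2*(r - 1)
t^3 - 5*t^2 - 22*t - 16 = (t - 8)*(t + 1)*(t + 2)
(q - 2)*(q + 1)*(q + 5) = q^3 + 4*q^2 - 7*q - 10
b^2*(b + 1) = b^3 + b^2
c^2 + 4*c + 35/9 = (c + 5/3)*(c + 7/3)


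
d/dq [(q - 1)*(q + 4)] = 2*q + 3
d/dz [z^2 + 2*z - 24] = 2*z + 2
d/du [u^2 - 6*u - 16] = 2*u - 6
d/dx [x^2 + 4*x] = 2*x + 4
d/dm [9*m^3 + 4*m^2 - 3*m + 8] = 27*m^2 + 8*m - 3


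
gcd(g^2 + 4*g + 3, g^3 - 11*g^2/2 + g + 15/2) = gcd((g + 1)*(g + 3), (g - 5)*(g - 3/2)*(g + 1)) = g + 1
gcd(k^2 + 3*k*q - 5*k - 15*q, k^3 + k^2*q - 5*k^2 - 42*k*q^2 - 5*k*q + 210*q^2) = k - 5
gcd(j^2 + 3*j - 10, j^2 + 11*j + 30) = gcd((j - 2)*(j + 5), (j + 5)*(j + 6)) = j + 5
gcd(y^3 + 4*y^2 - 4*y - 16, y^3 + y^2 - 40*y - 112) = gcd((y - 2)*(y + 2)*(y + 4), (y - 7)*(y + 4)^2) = y + 4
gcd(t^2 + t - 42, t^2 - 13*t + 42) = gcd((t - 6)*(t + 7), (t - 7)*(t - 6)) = t - 6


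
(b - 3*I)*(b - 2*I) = b^2 - 5*I*b - 6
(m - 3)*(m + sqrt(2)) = m^2 - 3*m + sqrt(2)*m - 3*sqrt(2)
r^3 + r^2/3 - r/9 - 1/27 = (r - 1/3)*(r + 1/3)^2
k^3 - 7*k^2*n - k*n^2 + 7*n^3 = (k - 7*n)*(k - n)*(k + n)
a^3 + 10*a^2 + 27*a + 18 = (a + 1)*(a + 3)*(a + 6)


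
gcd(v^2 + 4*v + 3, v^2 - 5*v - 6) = v + 1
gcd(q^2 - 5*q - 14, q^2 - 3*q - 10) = q + 2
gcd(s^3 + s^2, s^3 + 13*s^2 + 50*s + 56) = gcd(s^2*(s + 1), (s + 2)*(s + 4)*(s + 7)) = 1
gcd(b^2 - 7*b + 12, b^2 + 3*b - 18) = b - 3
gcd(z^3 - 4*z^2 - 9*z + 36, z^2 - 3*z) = z - 3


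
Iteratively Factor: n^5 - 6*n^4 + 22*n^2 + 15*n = (n - 3)*(n^4 - 3*n^3 - 9*n^2 - 5*n) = (n - 3)*(n + 1)*(n^3 - 4*n^2 - 5*n) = n*(n - 3)*(n + 1)*(n^2 - 4*n - 5) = n*(n - 5)*(n - 3)*(n + 1)*(n + 1)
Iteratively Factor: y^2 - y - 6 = (y - 3)*(y + 2)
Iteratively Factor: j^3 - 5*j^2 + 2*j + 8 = (j - 2)*(j^2 - 3*j - 4) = (j - 2)*(j + 1)*(j - 4)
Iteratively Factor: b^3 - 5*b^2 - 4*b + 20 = (b - 5)*(b^2 - 4) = (b - 5)*(b + 2)*(b - 2)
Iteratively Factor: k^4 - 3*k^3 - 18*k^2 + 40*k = (k)*(k^3 - 3*k^2 - 18*k + 40) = k*(k - 5)*(k^2 + 2*k - 8) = k*(k - 5)*(k + 4)*(k - 2)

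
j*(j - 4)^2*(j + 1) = j^4 - 7*j^3 + 8*j^2 + 16*j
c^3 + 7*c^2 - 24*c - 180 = (c - 5)*(c + 6)^2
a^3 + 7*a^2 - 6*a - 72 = (a - 3)*(a + 4)*(a + 6)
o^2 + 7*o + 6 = (o + 1)*(o + 6)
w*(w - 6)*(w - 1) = w^3 - 7*w^2 + 6*w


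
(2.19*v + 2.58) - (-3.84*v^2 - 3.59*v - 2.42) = 3.84*v^2 + 5.78*v + 5.0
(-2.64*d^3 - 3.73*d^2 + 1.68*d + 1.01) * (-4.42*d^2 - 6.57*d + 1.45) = 11.6688*d^5 + 33.8314*d^4 + 13.2525*d^3 - 20.9103*d^2 - 4.1997*d + 1.4645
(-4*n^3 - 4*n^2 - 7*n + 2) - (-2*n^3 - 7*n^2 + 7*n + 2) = -2*n^3 + 3*n^2 - 14*n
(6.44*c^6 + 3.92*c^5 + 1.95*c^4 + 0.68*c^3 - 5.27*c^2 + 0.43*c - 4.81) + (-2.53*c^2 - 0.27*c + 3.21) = 6.44*c^6 + 3.92*c^5 + 1.95*c^4 + 0.68*c^3 - 7.8*c^2 + 0.16*c - 1.6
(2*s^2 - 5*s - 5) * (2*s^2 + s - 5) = 4*s^4 - 8*s^3 - 25*s^2 + 20*s + 25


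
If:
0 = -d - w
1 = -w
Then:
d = 1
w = -1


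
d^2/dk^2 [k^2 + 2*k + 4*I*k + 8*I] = 2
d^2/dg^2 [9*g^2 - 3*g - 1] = 18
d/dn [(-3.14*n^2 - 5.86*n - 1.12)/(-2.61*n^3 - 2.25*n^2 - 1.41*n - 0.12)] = (-8.1954*n^4 - 30.5892*n^3 - 17.5272*n^2 - 4.2864*n - 0.876)/(6.8121*n^6 + 11.745*n^5 + 12.4227*n^4 + 6.9714*n^3 + 2.5281*n^2 + 0.3384*n + 0.0144)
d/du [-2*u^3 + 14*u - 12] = 14 - 6*u^2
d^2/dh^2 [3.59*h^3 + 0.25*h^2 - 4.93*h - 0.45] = 21.54*h + 0.5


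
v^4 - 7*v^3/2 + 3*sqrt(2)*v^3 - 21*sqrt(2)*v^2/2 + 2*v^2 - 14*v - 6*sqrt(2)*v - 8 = (v - 4)*(v + 1/2)*(v + sqrt(2))*(v + 2*sqrt(2))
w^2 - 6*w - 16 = (w - 8)*(w + 2)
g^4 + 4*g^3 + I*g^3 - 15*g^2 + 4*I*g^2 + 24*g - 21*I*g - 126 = (g - 3)*(g + 7)*(g - 2*I)*(g + 3*I)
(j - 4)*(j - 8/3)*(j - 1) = j^3 - 23*j^2/3 + 52*j/3 - 32/3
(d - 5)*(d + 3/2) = d^2 - 7*d/2 - 15/2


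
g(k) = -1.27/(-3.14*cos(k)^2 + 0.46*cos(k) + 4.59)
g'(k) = -1.27*(-6.28*sin(k)*cos(k) + 0.46*sin(k))/(-3.14*cos(k)^2 + 0.46*cos(k) + 4.59)^2 = (7.9756*cos(k) - 0.5842)*sin(k)/(-3.14*cos(k)^2 + 0.46*cos(k) + 4.59)^2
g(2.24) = -0.41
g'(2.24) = -0.45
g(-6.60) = -0.58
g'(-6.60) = -0.45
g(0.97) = -0.33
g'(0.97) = 0.22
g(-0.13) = -0.65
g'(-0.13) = -0.25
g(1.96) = -0.32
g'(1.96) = -0.21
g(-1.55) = -0.28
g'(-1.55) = 0.02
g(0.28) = -0.60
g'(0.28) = 0.43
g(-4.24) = -0.34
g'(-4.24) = -0.27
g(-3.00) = -1.20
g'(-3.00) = 1.07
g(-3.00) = -1.20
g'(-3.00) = 1.07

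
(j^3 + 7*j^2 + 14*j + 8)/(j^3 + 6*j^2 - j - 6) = (j^2 + 6*j + 8)/(j^2 + 5*j - 6)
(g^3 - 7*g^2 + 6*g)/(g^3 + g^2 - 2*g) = (g - 6)/(g + 2)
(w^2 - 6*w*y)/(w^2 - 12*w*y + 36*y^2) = w/(w - 6*y)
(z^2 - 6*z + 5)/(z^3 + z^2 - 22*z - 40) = (z - 1)/(z^2 + 6*z + 8)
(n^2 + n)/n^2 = (n + 1)/n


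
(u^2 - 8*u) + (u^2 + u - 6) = 2*u^2 - 7*u - 6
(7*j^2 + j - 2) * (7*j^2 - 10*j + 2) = 49*j^4 - 63*j^3 - 10*j^2 + 22*j - 4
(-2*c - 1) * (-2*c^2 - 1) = 4*c^3 + 2*c^2 + 2*c + 1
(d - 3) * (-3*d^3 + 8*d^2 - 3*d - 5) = -3*d^4 + 17*d^3 - 27*d^2 + 4*d + 15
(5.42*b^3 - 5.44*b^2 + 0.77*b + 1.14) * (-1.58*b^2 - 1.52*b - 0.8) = -8.5636*b^5 + 0.3568*b^4 + 2.7162*b^3 + 1.3804*b^2 - 2.3488*b - 0.912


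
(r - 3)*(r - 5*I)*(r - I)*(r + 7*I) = r^4 - 3*r^3 + I*r^3 + 37*r^2 - 3*I*r^2 - 111*r - 35*I*r + 105*I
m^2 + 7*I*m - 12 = (m + 3*I)*(m + 4*I)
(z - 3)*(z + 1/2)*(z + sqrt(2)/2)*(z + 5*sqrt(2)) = z^4 - 5*z^3/2 + 11*sqrt(2)*z^3/2 - 55*sqrt(2)*z^2/4 + 7*z^2/2 - 25*z/2 - 33*sqrt(2)*z/4 - 15/2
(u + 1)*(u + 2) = u^2 + 3*u + 2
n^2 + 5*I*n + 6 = (n - I)*(n + 6*I)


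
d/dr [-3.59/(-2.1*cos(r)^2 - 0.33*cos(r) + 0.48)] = (15.078*cos(r) + 1.1847)*sin(r)/(2.1*cos(r)^2 + 0.33*cos(r) - 0.48)^2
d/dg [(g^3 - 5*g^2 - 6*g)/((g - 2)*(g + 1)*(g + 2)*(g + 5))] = (-g^4 + 12*g^3 + 26*g^2 - 40*g + 120)/(g^6 + 10*g^5 + 17*g^4 - 80*g^3 - 184*g^2 + 160*g + 400)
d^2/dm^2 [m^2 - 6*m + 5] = 2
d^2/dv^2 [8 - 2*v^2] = -4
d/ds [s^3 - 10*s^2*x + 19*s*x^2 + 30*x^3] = 3*s^2 - 20*s*x + 19*x^2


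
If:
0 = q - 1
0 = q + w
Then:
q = 1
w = -1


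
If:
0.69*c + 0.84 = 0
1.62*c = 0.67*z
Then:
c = -1.22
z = -2.94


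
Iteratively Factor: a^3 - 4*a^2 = (a - 4)*(a^2) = a*(a - 4)*(a)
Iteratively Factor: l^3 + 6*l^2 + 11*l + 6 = (l + 1)*(l^2 + 5*l + 6) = (l + 1)*(l + 3)*(l + 2)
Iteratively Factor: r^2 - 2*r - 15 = (r + 3)*(r - 5)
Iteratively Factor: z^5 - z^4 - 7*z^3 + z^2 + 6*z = (z - 1)*(z^4 - 7*z^2 - 6*z) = (z - 3)*(z - 1)*(z^3 + 3*z^2 + 2*z) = (z - 3)*(z - 1)*(z + 2)*(z^2 + z) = z*(z - 3)*(z - 1)*(z + 2)*(z + 1)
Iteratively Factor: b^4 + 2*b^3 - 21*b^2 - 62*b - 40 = (b + 2)*(b^3 - 21*b - 20) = (b + 1)*(b + 2)*(b^2 - b - 20) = (b + 1)*(b + 2)*(b + 4)*(b - 5)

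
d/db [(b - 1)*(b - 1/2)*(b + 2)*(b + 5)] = 4*b^3 + 33*b^2/2 - 23/2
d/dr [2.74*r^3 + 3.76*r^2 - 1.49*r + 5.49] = 8.22*r^2 + 7.52*r - 1.49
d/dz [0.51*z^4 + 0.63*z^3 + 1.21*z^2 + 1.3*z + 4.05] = 2.04*z^3 + 1.89*z^2 + 2.42*z + 1.3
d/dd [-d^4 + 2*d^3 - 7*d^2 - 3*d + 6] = -4*d^3 + 6*d^2 - 14*d - 3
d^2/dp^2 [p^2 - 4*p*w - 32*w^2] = 2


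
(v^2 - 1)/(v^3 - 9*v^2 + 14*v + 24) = (v - 1)/(v^2 - 10*v + 24)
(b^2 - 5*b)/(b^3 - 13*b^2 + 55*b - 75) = b/(b^2 - 8*b + 15)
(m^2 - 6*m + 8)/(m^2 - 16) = (m - 2)/(m + 4)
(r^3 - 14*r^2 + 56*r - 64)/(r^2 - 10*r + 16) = r - 4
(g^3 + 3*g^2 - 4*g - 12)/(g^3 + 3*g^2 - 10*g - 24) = (g^2 + g - 6)/(g^2 + g - 12)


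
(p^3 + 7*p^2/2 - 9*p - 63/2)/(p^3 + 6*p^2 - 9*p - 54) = (p + 7/2)/(p + 6)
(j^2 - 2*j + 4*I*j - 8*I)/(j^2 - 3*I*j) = (j^2 - 2*j + 4*I*j - 8*I)/(j*(j - 3*I))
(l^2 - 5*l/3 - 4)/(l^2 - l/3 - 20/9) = 3*(l - 3)/(3*l - 5)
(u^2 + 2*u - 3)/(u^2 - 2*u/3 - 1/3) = 3*(u + 3)/(3*u + 1)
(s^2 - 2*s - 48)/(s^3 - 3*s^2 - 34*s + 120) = (s - 8)/(s^2 - 9*s + 20)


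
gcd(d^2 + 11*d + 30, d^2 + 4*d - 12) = d + 6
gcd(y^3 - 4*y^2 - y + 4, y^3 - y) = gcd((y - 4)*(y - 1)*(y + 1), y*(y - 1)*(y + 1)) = y^2 - 1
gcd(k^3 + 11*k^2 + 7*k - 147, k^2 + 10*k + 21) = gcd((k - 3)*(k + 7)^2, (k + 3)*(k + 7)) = k + 7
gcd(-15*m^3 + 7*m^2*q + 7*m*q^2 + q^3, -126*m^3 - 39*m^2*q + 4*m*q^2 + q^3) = 3*m + q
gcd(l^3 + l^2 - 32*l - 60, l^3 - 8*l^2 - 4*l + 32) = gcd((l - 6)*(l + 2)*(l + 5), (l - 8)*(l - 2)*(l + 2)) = l + 2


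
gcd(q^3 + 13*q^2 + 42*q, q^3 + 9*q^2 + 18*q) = q^2 + 6*q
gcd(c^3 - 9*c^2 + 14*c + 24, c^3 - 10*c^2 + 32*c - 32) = c - 4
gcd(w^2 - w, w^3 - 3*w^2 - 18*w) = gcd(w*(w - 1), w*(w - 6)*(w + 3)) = w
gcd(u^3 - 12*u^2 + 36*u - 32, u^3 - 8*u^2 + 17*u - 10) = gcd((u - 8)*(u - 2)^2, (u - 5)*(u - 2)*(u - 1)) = u - 2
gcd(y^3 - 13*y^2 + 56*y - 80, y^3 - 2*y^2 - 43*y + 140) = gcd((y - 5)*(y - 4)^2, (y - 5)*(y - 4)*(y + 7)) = y^2 - 9*y + 20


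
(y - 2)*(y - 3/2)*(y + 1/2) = y^3 - 3*y^2 + 5*y/4 + 3/2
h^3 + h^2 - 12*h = h*(h - 3)*(h + 4)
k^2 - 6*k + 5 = (k - 5)*(k - 1)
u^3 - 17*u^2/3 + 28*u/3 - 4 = (u - 3)*(u - 2)*(u - 2/3)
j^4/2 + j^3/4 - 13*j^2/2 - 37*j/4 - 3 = (j/2 + 1/2)*(j - 4)*(j + 1/2)*(j + 3)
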